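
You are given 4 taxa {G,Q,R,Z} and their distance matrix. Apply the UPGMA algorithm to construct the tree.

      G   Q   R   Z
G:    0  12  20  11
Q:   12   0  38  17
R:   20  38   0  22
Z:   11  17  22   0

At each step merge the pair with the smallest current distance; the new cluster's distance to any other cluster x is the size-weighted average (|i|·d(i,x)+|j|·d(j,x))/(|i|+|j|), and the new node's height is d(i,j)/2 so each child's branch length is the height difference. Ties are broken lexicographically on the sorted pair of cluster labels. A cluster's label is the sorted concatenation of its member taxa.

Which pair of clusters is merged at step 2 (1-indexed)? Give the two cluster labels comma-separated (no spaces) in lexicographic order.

GZ,Q

iteration 1: select G,Z (d=11); attach at lengths (11/2, 11/2); label the merged cluster GZ
  updated: d(GZ,Q)=29/2, d(GZ,R)=21
iteration 2: select GZ,Q (d=29/2); attach at lengths (7/4, 29/4); label the merged cluster GQZ
  updated: d(GQZ,R)=80/3
iteration 3: select GQZ,R (d=80/3); attach at lengths (73/12, 40/3); label the merged cluster GQRZ
final tree: (((G:11/2,Z:11/2):7/4,Q:29/4):73/12,R:40/3)
total length: 473/12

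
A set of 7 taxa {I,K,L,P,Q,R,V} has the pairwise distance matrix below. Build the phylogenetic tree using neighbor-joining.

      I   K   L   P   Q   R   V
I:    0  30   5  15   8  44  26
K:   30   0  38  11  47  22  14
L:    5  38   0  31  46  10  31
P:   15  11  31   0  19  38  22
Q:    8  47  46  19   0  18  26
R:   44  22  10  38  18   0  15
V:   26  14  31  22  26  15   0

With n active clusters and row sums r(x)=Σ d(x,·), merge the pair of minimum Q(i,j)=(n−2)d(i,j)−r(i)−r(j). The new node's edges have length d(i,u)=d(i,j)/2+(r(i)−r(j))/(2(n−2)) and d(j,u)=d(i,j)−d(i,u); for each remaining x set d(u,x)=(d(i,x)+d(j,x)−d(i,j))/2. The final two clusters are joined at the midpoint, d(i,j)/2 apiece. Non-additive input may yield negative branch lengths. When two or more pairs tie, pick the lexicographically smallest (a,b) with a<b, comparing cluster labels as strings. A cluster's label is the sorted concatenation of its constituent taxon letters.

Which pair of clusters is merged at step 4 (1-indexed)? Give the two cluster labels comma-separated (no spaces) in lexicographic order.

iteration 1: select I,L (d=5, Q=-264); attach at lengths (-4/5, 29/5); label the merged cluster IL
  updated: d(IL,K)=63/2, d(IL,P)=41/2, d(IL,Q)=49/2, d(IL,R)=49/2, d(IL,V)=26
iteration 2: select K,P (d=11, Q=-192); attach at lengths (59/8, 29/8); label the merged cluster KP
  updated: d(IL,KP)=41/2, d(KP,Q)=55/2, d(KP,R)=49/2, d(KP,V)=25/2
iteration 3: select KP,V (d=25/2, Q=-127); attach at lengths (43/6, 16/3); label the merged cluster KPV
  updated: d(IL,KPV)=17, d(KPV,Q)=41/2, d(KPV,R)=27/2
iteration 4: select IL,KPV (d=17, Q=-83); attach at lengths (49/4, 19/4); label the merged cluster IKLPV
  updated: d(IKLPV,Q)=14, d(IKLPV,R)=21/2
iteration 5: select IKLPV,Q (d=14, Q=-85/2); attach at lengths (13/4, 43/4); label the merged cluster IKLPQV
  updated: d(IKLPQV,R)=29/4
iteration 6: select IKLPQV,R (d=29/4); attach at lengths (29/8, 29/8); label the merged cluster IKLPQRV
final tree: ((((I:-4/5,L:29/5):49/4,((K:59/8,P:29/8):43/6,V:16/3):19/4):13/4,Q:43/4):29/8,R:29/8)
total length: 267/4

IL,KPV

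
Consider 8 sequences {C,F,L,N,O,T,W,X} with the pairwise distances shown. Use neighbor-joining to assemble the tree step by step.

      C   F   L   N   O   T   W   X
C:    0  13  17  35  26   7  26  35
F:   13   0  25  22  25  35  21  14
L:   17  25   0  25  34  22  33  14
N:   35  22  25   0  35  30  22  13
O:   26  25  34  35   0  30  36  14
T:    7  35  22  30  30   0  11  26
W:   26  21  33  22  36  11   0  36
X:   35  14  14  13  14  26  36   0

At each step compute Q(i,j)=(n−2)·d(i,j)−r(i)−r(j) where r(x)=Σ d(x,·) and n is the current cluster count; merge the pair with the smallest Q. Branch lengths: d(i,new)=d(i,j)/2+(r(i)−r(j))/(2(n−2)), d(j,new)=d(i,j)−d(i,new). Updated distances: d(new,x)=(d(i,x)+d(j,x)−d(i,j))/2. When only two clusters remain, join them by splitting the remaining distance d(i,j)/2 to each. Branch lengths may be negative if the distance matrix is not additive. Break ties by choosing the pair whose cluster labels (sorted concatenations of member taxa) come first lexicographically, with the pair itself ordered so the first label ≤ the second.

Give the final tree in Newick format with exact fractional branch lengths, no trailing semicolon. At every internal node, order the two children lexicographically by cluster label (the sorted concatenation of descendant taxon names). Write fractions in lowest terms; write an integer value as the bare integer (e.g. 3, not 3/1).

(((((C:63/10,(T:7/2,W:15/2):47/10):17/4,L:39/4):119/32,F:253/32):27/32,N:405/32):139/64,(O:211/16,X:13/16):139/64)

1. join T+W (d=11, Q=-280) ⇒ TW; edges |T|=7/2, |W|=15/2
  updated: d(C,TW)=11, d(F,TW)=45/2, d(L,TW)=22, d(N,TW)=41/2, d(O,TW)=55/2, d(TW,X)=51/2
2. join C+TW (d=11, Q=-211) ⇒ CTW; edges |C|=63/10, |TW|=47/10
  updated: d(CTW,F)=49/4, d(CTW,L)=14, d(CTW,N)=89/4, d(CTW,O)=85/4, d(CTW,X)=99/4
3. join O+X (d=14, Q=-153) ⇒ OX; edges |O|=211/16, |X|=13/16
  updated: d(CTW,OX)=16, d(F,OX)=25/2, d(L,OX)=17, d(N,OX)=17
4. join CTW+L (d=14, Q=-207/2) ⇒ CLTW; edges |CTW|=17/4, |L|=39/4
  updated: d(CLTW,F)=93/8, d(CLTW,N)=133/8, d(CLTW,OX)=19/2
5. join CLTW+F (d=93/8, Q=-485/8) ⇒ CFLTW; edges |CLTW|=119/32, |F|=253/32
  updated: d(CFLTW,N)=27/2, d(CFLTW,OX)=83/16
6. join CFLTW+N (d=27/2, Q=-571/16) ⇒ CFLNTW; edges |CFLTW|=27/32, |N|=405/32
  updated: d(CFLNTW,OX)=139/32
7. join CFLNTW+OX (d=139/32) ⇒ CFLNOTWX; edges |CFLNTW|=139/64, |OX|=139/64
final tree: (((((C:63/10,(T:7/2,W:15/2):47/10):17/4,L:39/4):119/32,F:253/32):27/32,N:405/32):139/64,(O:211/16,X:13/16):139/64)
total length: 2543/32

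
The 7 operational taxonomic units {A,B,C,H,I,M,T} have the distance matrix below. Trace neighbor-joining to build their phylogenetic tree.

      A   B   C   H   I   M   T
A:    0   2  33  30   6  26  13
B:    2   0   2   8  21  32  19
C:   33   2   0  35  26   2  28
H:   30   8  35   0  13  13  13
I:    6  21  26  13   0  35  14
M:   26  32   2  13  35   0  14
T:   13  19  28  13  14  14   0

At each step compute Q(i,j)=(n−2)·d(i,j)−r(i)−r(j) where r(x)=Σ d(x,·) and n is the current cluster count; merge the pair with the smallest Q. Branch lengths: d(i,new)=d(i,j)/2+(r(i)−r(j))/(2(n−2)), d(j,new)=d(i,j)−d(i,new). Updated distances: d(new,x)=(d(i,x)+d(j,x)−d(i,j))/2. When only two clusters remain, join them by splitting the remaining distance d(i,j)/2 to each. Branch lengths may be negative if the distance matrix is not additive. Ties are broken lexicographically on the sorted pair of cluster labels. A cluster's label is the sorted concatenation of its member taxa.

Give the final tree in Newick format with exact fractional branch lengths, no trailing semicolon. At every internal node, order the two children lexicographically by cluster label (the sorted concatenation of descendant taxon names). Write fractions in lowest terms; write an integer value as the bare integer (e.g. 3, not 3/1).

1. join C+M (d=2, Q=-238) ⇒ CM; edges |C|=7/5, |M|=3/5
  updated: d(A,CM)=57/2, d(B,CM)=16, d(CM,H)=23, d(CM,I)=59/2, d(CM,T)=20
2. join A+I (d=6, Q=-139) ⇒ AI; edges |A|=5/2, |I|=7/2
  updated: d(AI,B)=17/2, d(AI,CM)=26, d(AI,H)=37/2, d(AI,T)=21/2
3. join AI+T (d=21/2, Q=-189/2) ⇒ AIT; edges |AI|=65/12, |T|=61/12
  updated: d(AIT,B)=17/2, d(AIT,CM)=71/4, d(AIT,H)=21/2
4. join AIT+CM (d=71/4, Q=-58) ⇒ ACIMT; edges |AIT|=31/8, |CM|=111/8
  updated: d(ACIMT,B)=27/8, d(ACIMT,H)=63/8
5. join ACIMT+B (d=27/8, Q=-77/4) ⇒ ABCIMT; edges |ACIMT|=13/8, |B|=7/4
  updated: d(ABCIMT,H)=25/4
6. join ABCIMT+H (d=25/4) ⇒ ABCHIMT; edges |ABCIMT|=25/8, |H|=25/8
final tree: (((((A:5/2,I:7/2):65/12,T:61/12):31/8,(C:7/5,M:3/5):111/8):13/8,B:7/4):25/8,H:25/8)
total length: 367/8

(((((A:5/2,I:7/2):65/12,T:61/12):31/8,(C:7/5,M:3/5):111/8):13/8,B:7/4):25/8,H:25/8)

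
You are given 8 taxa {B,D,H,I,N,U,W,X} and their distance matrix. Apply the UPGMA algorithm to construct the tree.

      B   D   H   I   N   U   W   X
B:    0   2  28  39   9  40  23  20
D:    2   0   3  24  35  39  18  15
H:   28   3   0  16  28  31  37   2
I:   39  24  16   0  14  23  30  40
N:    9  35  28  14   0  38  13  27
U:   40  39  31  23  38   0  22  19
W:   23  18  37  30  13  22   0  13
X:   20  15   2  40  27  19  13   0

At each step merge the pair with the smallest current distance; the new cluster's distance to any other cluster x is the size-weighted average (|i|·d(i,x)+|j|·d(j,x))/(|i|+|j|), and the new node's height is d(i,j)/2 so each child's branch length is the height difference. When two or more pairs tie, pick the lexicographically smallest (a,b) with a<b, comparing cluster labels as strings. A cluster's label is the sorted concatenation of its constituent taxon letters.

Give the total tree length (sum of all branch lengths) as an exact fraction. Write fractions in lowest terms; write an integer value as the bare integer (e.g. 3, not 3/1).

3971/56

step 1: merge (B,D) at d=2; branch lengths B→1, D→1; new cluster BD
  updated: d(BD,H)=31/2, d(BD,I)=63/2, d(BD,N)=22, d(BD,U)=79/2, d(BD,W)=41/2, d(BD,X)=35/2
step 2: merge (H,X) at d=2; branch lengths H→1, X→1; new cluster HX
  updated: d(BD,HX)=33/2, d(HX,I)=28, d(HX,N)=55/2, d(HX,U)=25, d(HX,W)=25
step 3: merge (N,W) at d=13; branch lengths N→13/2, W→13/2; new cluster NW
  updated: d(BD,NW)=85/4, d(HX,NW)=105/4, d(I,NW)=22, d(NW,U)=30
step 4: merge (BD,HX) at d=33/2; branch lengths BD→29/4, HX→29/4; new cluster BDHX
  updated: d(BDHX,I)=119/4, d(BDHX,NW)=95/4, d(BDHX,U)=129/4
step 5: merge (I,NW) at d=22; branch lengths I→11, NW→9/2; new cluster INW
  updated: d(BDHX,INW)=103/4, d(INW,U)=83/3
step 6: merge (BDHX,INW) at d=103/4; branch lengths BDHX→37/8, INW→15/8; new cluster BDHINWX
  updated: d(BDHINWX,U)=212/7
step 7: merge (BDHINWX,U) at d=212/7; branch lengths BDHINWX→127/56, U→106/7; new cluster BDHINUWX
final tree: ((((B:1,D:1):29/4,(H:1,X:1):29/4):37/8,(I:11,(N:13/2,W:13/2):9/2):15/8):127/56,U:106/7)
total length: 3971/56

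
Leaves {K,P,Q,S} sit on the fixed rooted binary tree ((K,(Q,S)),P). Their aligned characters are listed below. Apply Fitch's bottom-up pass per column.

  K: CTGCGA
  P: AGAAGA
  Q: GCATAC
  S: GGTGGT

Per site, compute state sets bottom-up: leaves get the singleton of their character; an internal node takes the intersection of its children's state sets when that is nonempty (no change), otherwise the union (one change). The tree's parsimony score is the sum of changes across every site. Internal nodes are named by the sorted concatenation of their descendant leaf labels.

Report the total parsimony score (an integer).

12

QS@0: {G} ∩ {G} = {G} (intersection, +0)
KQS@0: {C} ∪ {G} = {C,G} (union, +1)
KPQS@0: {C,G} ∪ {A} = {A,C,G} (union, +1)
QS@1: {C} ∪ {G} = {C,G} (union, +1)
KQS@1: {T} ∪ {C,G} = {C,G,T} (union, +1)
KPQS@1: {C,G,T} ∩ {G} = {G} (intersection, +0)
QS@2: {A} ∪ {T} = {A,T} (union, +1)
KQS@2: {G} ∪ {A,T} = {A,G,T} (union, +1)
KPQS@2: {A,G,T} ∩ {A} = {A} (intersection, +0)
QS@3: {T} ∪ {G} = {G,T} (union, +1)
KQS@3: {C} ∪ {G,T} = {C,G,T} (union, +1)
KPQS@3: {C,G,T} ∪ {A} = {A,C,G,T} (union, +1)
QS@4: {A} ∪ {G} = {A,G} (union, +1)
KQS@4: {G} ∩ {A,G} = {G} (intersection, +0)
KPQS@4: {G} ∩ {G} = {G} (intersection, +0)
QS@5: {C} ∪ {T} = {C,T} (union, +1)
KQS@5: {A} ∪ {C,T} = {A,C,T} (union, +1)
KPQS@5: {A,C,T} ∩ {A} = {A} (intersection, +0)
per-site changes: [2, 2, 2, 3, 1, 2]; total = 12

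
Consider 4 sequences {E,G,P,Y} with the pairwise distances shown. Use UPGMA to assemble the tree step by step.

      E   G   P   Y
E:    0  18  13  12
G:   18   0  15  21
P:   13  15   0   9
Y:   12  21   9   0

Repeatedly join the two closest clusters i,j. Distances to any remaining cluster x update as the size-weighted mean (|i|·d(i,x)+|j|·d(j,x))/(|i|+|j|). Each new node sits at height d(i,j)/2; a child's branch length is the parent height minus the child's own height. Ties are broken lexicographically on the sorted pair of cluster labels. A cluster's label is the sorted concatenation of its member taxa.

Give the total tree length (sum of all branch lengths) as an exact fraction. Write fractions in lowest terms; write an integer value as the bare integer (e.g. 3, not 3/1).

115/4

step 1: merge (P,Y) at d=9; branch lengths P→9/2, Y→9/2; new cluster PY
  updated: d(E,PY)=25/2, d(G,PY)=18
step 2: merge (E,PY) at d=25/2; branch lengths E→25/4, PY→7/4; new cluster EPY
  updated: d(EPY,G)=18
step 3: merge (EPY,G) at d=18; branch lengths EPY→11/4, G→9; new cluster EGPY
final tree: ((E:25/4,(P:9/2,Y:9/2):7/4):11/4,G:9)
total length: 115/4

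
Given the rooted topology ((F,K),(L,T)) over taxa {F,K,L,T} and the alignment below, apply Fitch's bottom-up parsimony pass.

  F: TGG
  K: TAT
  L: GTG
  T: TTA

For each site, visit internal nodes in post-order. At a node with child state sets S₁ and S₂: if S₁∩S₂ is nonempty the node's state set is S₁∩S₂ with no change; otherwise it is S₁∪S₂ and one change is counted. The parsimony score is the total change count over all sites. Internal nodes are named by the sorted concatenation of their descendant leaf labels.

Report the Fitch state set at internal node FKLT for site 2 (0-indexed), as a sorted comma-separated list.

FK@0: {T} ∩ {T} = {T} (intersection, +0)
LT@0: {G} ∪ {T} = {G,T} (union, +1)
FKLT@0: {T} ∩ {G,T} = {T} (intersection, +0)
FK@1: {G} ∪ {A} = {A,G} (union, +1)
LT@1: {T} ∩ {T} = {T} (intersection, +0)
FKLT@1: {A,G} ∪ {T} = {A,G,T} (union, +1)
FK@2: {G} ∪ {T} = {G,T} (union, +1)
LT@2: {G} ∪ {A} = {A,G} (union, +1)
FKLT@2: {G,T} ∩ {A,G} = {G} (intersection, +0)
per-site changes: [1, 2, 2]; total = 5

G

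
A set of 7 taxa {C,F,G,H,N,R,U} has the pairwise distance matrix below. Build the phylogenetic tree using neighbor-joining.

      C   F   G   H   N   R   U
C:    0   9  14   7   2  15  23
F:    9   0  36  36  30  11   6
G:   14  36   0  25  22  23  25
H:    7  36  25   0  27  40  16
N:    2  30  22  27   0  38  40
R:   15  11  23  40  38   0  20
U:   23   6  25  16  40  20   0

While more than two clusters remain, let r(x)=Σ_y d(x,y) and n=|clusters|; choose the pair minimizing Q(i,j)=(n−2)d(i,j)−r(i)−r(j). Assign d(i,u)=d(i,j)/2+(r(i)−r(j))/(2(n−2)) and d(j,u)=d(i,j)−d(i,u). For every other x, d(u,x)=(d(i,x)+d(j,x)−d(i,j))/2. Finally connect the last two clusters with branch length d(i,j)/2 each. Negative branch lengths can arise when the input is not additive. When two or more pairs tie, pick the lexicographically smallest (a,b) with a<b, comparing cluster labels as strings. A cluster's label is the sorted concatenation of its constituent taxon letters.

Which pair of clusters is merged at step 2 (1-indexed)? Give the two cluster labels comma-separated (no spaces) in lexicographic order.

step 1: merge (F,U) at d=6, Q=-228; branch lengths F→14/5, U→16/5; new cluster FU
  updated: d(C,FU)=13, d(FU,G)=55/2, d(FU,H)=23, d(FU,N)=32, d(FU,R)=25/2
step 2: merge (FU,R) at d=25/2, Q=-373/2; branch lengths FU→59/16, R→141/16; new cluster FRU
  updated: d(C,FRU)=31/4, d(FRU,G)=19, d(FRU,H)=101/4, d(FRU,N)=115/4
step 3: merge (C,N) at d=2, Q=-209/2; branch lengths C→-43/6, N→55/6; new cluster CN
  updated: d(CN,FRU)=69/4, d(CN,G)=17, d(CN,H)=16
step 4: merge (CN,H) at d=16, Q=-169/2; branch lengths CN→4, H→12; new cluster CHN
  updated: d(CHN,FRU)=53/4, d(CHN,G)=13
step 5: merge (CHN,FRU) at d=53/4, Q=-181/4; branch lengths CHN→29/8, FRU→77/8; new cluster CFHNRU
  updated: d(CFHNRU,G)=75/8
step 6: merge (CFHNRU,G) at d=75/8; branch lengths CFHNRU→75/16, G→75/16; new cluster CFGHNRU
final tree: ((((C:-43/6,N:55/6):4,H:12):29/8,((F:14/5,U:16/5):59/16,R:141/16):77/8):75/16,G:75/16)
total length: 473/8

FU,R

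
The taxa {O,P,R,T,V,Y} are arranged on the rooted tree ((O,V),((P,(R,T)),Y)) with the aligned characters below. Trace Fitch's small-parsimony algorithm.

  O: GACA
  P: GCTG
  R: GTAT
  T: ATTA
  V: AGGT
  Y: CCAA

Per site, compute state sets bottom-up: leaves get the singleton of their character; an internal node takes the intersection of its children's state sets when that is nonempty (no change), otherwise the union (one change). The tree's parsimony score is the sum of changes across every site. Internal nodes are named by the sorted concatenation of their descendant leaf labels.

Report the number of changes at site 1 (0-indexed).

[col 0] OV: children O:{G}, V:{A} ∪→ {A,G}; cost 1
[col 0] RT: children R:{G}, T:{A} ∪→ {A,G}; cost 1
[col 0] PRT: children P:{G}, RT:{A,G} ∩→ {G}; cost 0
[col 0] PRTY: children PRT:{G}, Y:{C} ∪→ {C,G}; cost 1
[col 0] OPRTVY: children OV:{A,G}, PRTY:{C,G} ∩→ {G}; cost 0
[col 1] OV: children O:{A}, V:{G} ∪→ {A,G}; cost 1
[col 1] RT: children R:{T}, T:{T} ∩→ {T}; cost 0
[col 1] PRT: children P:{C}, RT:{T} ∪→ {C,T}; cost 1
[col 1] PRTY: children PRT:{C,T}, Y:{C} ∩→ {C}; cost 0
[col 1] OPRTVY: children OV:{A,G}, PRTY:{C} ∪→ {A,C,G}; cost 1
[col 2] OV: children O:{C}, V:{G} ∪→ {C,G}; cost 1
[col 2] RT: children R:{A}, T:{T} ∪→ {A,T}; cost 1
[col 2] PRT: children P:{T}, RT:{A,T} ∩→ {T}; cost 0
[col 2] PRTY: children PRT:{T}, Y:{A} ∪→ {A,T}; cost 1
[col 2] OPRTVY: children OV:{C,G}, PRTY:{A,T} ∪→ {A,C,G,T}; cost 1
[col 3] OV: children O:{A}, V:{T} ∪→ {A,T}; cost 1
[col 3] RT: children R:{T}, T:{A} ∪→ {A,T}; cost 1
[col 3] PRT: children P:{G}, RT:{A,T} ∪→ {A,G,T}; cost 1
[col 3] PRTY: children PRT:{A,G,T}, Y:{A} ∩→ {A}; cost 0
[col 3] OPRTVY: children OV:{A,T}, PRTY:{A} ∩→ {A}; cost 0
per-site changes: [3, 3, 4, 3]; total = 13

3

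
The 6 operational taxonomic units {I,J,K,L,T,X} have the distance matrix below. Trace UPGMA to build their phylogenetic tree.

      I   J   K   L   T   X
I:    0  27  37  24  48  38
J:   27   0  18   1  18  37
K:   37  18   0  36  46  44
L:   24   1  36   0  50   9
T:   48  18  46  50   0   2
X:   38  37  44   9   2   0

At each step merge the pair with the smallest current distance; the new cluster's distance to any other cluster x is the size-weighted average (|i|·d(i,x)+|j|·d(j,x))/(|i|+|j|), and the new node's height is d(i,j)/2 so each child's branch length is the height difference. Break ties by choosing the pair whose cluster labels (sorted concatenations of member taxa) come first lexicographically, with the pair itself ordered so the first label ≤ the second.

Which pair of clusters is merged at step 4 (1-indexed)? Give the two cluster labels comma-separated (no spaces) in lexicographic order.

step 1: merge (J,L) at d=1; branch lengths J→1/2, L→1/2; new cluster JL
  updated: d(I,JL)=51/2, d(JL,K)=27, d(JL,T)=34, d(JL,X)=23
step 2: merge (T,X) at d=2; branch lengths T→1, X→1; new cluster TX
  updated: d(I,TX)=43, d(JL,TX)=57/2, d(K,TX)=45
step 3: merge (I,JL) at d=51/2; branch lengths I→51/4, JL→49/4; new cluster IJL
  updated: d(IJL,K)=91/3, d(IJL,TX)=100/3
step 4: merge (IJL,K) at d=91/3; branch lengths IJL→29/12, K→91/6; new cluster IJKL
  updated: d(IJKL,TX)=145/4
step 5: merge (IJKL,TX) at d=145/4; branch lengths IJKL→71/24, TX→137/8; new cluster IJKLTX
final tree: (((I:51/4,(J:1/2,L:1/2):49/4):29/12,K:91/6):71/24,(T:1,X:1):137/8)
total length: 197/3

IJL,K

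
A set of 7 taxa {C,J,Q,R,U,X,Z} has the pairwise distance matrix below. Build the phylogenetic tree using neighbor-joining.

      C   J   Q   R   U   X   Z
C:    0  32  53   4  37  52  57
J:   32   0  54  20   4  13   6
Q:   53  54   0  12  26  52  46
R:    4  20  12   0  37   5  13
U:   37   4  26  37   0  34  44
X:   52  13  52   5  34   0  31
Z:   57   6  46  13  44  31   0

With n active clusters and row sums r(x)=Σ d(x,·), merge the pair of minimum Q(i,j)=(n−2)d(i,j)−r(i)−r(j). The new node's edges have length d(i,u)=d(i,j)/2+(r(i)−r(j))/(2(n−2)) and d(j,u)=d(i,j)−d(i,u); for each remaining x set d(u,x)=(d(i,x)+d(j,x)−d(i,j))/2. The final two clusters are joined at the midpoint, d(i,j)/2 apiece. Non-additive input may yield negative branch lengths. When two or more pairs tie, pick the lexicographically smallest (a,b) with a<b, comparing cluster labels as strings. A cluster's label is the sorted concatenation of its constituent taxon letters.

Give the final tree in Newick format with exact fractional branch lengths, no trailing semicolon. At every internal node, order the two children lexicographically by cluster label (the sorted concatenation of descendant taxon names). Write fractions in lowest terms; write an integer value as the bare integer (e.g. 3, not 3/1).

((((C:82/5,R:-62/5):81/8,(Q:339/16,U:77/16):77/8):51/8,(J:-25/6,Z:61/6):7):6,X:6)

step 1: merge (C,R) at d=4, Q=-306; branch lengths C→82/5, R→-62/5; new cluster CR
  updated: d(CR,J)=24, d(CR,Q)=61/2, d(CR,U)=35, d(CR,X)=53/2, d(CR,Z)=33
step 2: merge (Q,U) at d=26, Q=-495/2; branch lengths Q→339/16, U→77/16; new cluster QU
  updated: d(CR,QU)=79/4, d(J,QU)=16, d(QU,X)=30, d(QU,Z)=32
step 3: merge (J,Z) at d=6, Q=-143; branch lengths J→-25/6, Z→61/6; new cluster JZ
  updated: d(CR,JZ)=51/2, d(JZ,QU)=21, d(JZ,X)=19
step 4: merge (CR,QU) at d=79/4, Q=-103; branch lengths CR→81/8, QU→77/8; new cluster CQRU
  updated: d(CQRU,JZ)=107/8, d(CQRU,X)=147/8
step 5: merge (CQRU,JZ) at d=107/8, Q=-203/4; branch lengths CQRU→51/8, JZ→7; new cluster CJQRUZ
  updated: d(CJQRUZ,X)=12
step 6: merge (CJQRUZ,X) at d=12; branch lengths CJQRUZ→6, X→6; new cluster CJQRUXZ
final tree: ((((C:82/5,R:-62/5):81/8,(Q:339/16,U:77/16):77/8):51/8,(J:-25/6,Z:61/6):7):6,X:6)
total length: 649/8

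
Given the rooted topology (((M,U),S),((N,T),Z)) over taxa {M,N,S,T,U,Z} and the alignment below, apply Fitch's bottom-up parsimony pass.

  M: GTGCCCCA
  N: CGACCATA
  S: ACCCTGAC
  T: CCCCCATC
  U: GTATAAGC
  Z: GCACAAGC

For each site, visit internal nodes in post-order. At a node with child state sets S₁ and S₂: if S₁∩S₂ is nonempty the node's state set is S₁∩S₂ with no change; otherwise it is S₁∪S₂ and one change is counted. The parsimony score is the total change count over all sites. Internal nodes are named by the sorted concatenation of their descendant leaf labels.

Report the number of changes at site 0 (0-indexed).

[col 0] MU: children M:{G}, U:{G} ∩→ {G}; cost 0
[col 0] MSU: children MU:{G}, S:{A} ∪→ {A,G}; cost 1
[col 0] NT: children N:{C}, T:{C} ∩→ {C}; cost 0
[col 0] NTZ: children NT:{C}, Z:{G} ∪→ {C,G}; cost 1
[col 0] MNSTUZ: children MSU:{A,G}, NTZ:{C,G} ∩→ {G}; cost 0
[col 1] MU: children M:{T}, U:{T} ∩→ {T}; cost 0
[col 1] MSU: children MU:{T}, S:{C} ∪→ {C,T}; cost 1
[col 1] NT: children N:{G}, T:{C} ∪→ {C,G}; cost 1
[col 1] NTZ: children NT:{C,G}, Z:{C} ∩→ {C}; cost 0
[col 1] MNSTUZ: children MSU:{C,T}, NTZ:{C} ∩→ {C}; cost 0
[col 2] MU: children M:{G}, U:{A} ∪→ {A,G}; cost 1
[col 2] MSU: children MU:{A,G}, S:{C} ∪→ {A,C,G}; cost 1
[col 2] NT: children N:{A}, T:{C} ∪→ {A,C}; cost 1
[col 2] NTZ: children NT:{A,C}, Z:{A} ∩→ {A}; cost 0
[col 2] MNSTUZ: children MSU:{A,C,G}, NTZ:{A} ∩→ {A}; cost 0
[col 3] MU: children M:{C}, U:{T} ∪→ {C,T}; cost 1
[col 3] MSU: children MU:{C,T}, S:{C} ∩→ {C}; cost 0
[col 3] NT: children N:{C}, T:{C} ∩→ {C}; cost 0
[col 3] NTZ: children NT:{C}, Z:{C} ∩→ {C}; cost 0
[col 3] MNSTUZ: children MSU:{C}, NTZ:{C} ∩→ {C}; cost 0
[col 4] MU: children M:{C}, U:{A} ∪→ {A,C}; cost 1
[col 4] MSU: children MU:{A,C}, S:{T} ∪→ {A,C,T}; cost 1
[col 4] NT: children N:{C}, T:{C} ∩→ {C}; cost 0
[col 4] NTZ: children NT:{C}, Z:{A} ∪→ {A,C}; cost 1
[col 4] MNSTUZ: children MSU:{A,C,T}, NTZ:{A,C} ∩→ {A,C}; cost 0
[col 5] MU: children M:{C}, U:{A} ∪→ {A,C}; cost 1
[col 5] MSU: children MU:{A,C}, S:{G} ∪→ {A,C,G}; cost 1
[col 5] NT: children N:{A}, T:{A} ∩→ {A}; cost 0
[col 5] NTZ: children NT:{A}, Z:{A} ∩→ {A}; cost 0
[col 5] MNSTUZ: children MSU:{A,C,G}, NTZ:{A} ∩→ {A}; cost 0
[col 6] MU: children M:{C}, U:{G} ∪→ {C,G}; cost 1
[col 6] MSU: children MU:{C,G}, S:{A} ∪→ {A,C,G}; cost 1
[col 6] NT: children N:{T}, T:{T} ∩→ {T}; cost 0
[col 6] NTZ: children NT:{T}, Z:{G} ∪→ {G,T}; cost 1
[col 6] MNSTUZ: children MSU:{A,C,G}, NTZ:{G,T} ∩→ {G}; cost 0
[col 7] MU: children M:{A}, U:{C} ∪→ {A,C}; cost 1
[col 7] MSU: children MU:{A,C}, S:{C} ∩→ {C}; cost 0
[col 7] NT: children N:{A}, T:{C} ∪→ {A,C}; cost 1
[col 7] NTZ: children NT:{A,C}, Z:{C} ∩→ {C}; cost 0
[col 7] MNSTUZ: children MSU:{C}, NTZ:{C} ∩→ {C}; cost 0
per-site changes: [2, 2, 3, 1, 3, 2, 3, 2]; total = 18

2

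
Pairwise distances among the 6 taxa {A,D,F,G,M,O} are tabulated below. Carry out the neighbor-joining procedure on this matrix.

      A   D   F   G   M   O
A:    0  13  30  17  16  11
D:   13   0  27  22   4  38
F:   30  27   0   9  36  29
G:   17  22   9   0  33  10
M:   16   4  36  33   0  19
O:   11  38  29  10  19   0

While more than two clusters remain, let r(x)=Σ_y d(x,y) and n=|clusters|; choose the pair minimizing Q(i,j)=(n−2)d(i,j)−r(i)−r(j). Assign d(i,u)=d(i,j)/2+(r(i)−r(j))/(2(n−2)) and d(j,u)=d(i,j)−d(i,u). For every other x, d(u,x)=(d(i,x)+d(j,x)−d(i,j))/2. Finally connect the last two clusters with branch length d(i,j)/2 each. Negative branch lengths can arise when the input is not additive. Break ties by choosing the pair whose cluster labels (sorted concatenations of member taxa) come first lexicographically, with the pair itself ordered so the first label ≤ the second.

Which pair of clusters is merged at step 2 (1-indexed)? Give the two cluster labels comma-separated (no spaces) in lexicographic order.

F,G

step 1: merge (D,M) at d=4, Q=-196; branch lengths D→3/2, M→5/2; new cluster DM
  updated: d(A,DM)=25/2, d(DM,F)=59/2, d(DM,G)=51/2, d(DM,O)=53/2
step 2: merge (F,G) at d=9, Q=-132; branch lengths F→21/2, G→-3/2; new cluster FG
  updated: d(A,FG)=19, d(DM,FG)=23, d(FG,O)=15
step 3: merge (A,DM) at d=25/2, Q=-159/2; branch lengths A→11/8, DM→89/8; new cluster ADM
  updated: d(ADM,FG)=59/4, d(ADM,O)=25/2
step 4: merge (ADM,FG) at d=59/4, Q=-169/4; branch lengths ADM→49/8, FG→69/8; new cluster ADFGM
  updated: d(ADFGM,O)=51/8
step 5: merge (ADFGM,O) at d=51/8; branch lengths ADFGM→51/16, O→51/16; new cluster ADFGMO
final tree: (((A:11/8,(D:3/2,M:5/2):89/8):49/8,(F:21/2,G:-3/2):69/8):51/16,O:51/16)
total length: 373/8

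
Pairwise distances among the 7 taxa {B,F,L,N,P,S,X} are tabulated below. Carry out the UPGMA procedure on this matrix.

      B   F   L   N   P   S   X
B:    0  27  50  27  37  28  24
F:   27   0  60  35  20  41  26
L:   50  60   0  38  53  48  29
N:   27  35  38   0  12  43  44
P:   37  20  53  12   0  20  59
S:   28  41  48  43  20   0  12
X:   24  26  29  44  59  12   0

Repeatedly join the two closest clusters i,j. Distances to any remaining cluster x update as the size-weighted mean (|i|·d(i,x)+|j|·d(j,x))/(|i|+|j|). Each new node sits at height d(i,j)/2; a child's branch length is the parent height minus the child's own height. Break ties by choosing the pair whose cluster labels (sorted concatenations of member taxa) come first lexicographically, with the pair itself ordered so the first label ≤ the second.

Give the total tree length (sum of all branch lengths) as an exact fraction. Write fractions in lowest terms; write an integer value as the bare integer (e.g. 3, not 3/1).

1237/12

iteration 1: select N,P (d=12); attach at lengths (6, 6); label the merged cluster NP
  updated: d(B,NP)=32, d(F,NP)=55/2, d(L,NP)=91/2, d(NP,S)=63/2, d(NP,X)=103/2
iteration 2: select S,X (d=12); attach at lengths (6, 6); label the merged cluster SX
  updated: d(B,SX)=26, d(F,SX)=67/2, d(L,SX)=77/2, d(NP,SX)=83/2
iteration 3: select B,SX (d=26); attach at lengths (13, 7); label the merged cluster BSX
  updated: d(BSX,F)=94/3, d(BSX,L)=127/3, d(BSX,NP)=115/3
iteration 4: select F,NP (d=55/2); attach at lengths (55/4, 31/4); label the merged cluster FNP
  updated: d(BSX,FNP)=36, d(FNP,L)=151/3
iteration 5: select BSX,FNP (d=36); attach at lengths (5, 17/4); label the merged cluster BFNPSX
  updated: d(BFNPSX,L)=139/3
iteration 6: select BFNPSX,L (d=139/3); attach at lengths (31/6, 139/6); label the merged cluster BFLNPSX
final tree: (((B:13,(S:6,X:6):7):5,(F:55/4,(N:6,P:6):31/4):17/4):31/6,L:139/6)
total length: 1237/12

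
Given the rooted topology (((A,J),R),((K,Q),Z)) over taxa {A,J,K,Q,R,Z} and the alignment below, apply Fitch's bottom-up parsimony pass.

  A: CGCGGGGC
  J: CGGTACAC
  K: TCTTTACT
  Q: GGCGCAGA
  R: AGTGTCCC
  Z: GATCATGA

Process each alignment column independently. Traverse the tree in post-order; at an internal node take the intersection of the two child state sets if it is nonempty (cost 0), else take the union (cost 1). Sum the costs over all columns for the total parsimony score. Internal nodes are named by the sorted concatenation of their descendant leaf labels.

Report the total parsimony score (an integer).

[col 0] AJ: children A:{C}, J:{C} ∩→ {C}; cost 0
[col 0] AJR: children AJ:{C}, R:{A} ∪→ {A,C}; cost 1
[col 0] KQ: children K:{T}, Q:{G} ∪→ {G,T}; cost 1
[col 0] KQZ: children KQ:{G,T}, Z:{G} ∩→ {G}; cost 0
[col 0] AJKQRZ: children AJR:{A,C}, KQZ:{G} ∪→ {A,C,G}; cost 1
[col 1] AJ: children A:{G}, J:{G} ∩→ {G}; cost 0
[col 1] AJR: children AJ:{G}, R:{G} ∩→ {G}; cost 0
[col 1] KQ: children K:{C}, Q:{G} ∪→ {C,G}; cost 1
[col 1] KQZ: children KQ:{C,G}, Z:{A} ∪→ {A,C,G}; cost 1
[col 1] AJKQRZ: children AJR:{G}, KQZ:{A,C,G} ∩→ {G}; cost 0
[col 2] AJ: children A:{C}, J:{G} ∪→ {C,G}; cost 1
[col 2] AJR: children AJ:{C,G}, R:{T} ∪→ {C,G,T}; cost 1
[col 2] KQ: children K:{T}, Q:{C} ∪→ {C,T}; cost 1
[col 2] KQZ: children KQ:{C,T}, Z:{T} ∩→ {T}; cost 0
[col 2] AJKQRZ: children AJR:{C,G,T}, KQZ:{T} ∩→ {T}; cost 0
[col 3] AJ: children A:{G}, J:{T} ∪→ {G,T}; cost 1
[col 3] AJR: children AJ:{G,T}, R:{G} ∩→ {G}; cost 0
[col 3] KQ: children K:{T}, Q:{G} ∪→ {G,T}; cost 1
[col 3] KQZ: children KQ:{G,T}, Z:{C} ∪→ {C,G,T}; cost 1
[col 3] AJKQRZ: children AJR:{G}, KQZ:{C,G,T} ∩→ {G}; cost 0
[col 4] AJ: children A:{G}, J:{A} ∪→ {A,G}; cost 1
[col 4] AJR: children AJ:{A,G}, R:{T} ∪→ {A,G,T}; cost 1
[col 4] KQ: children K:{T}, Q:{C} ∪→ {C,T}; cost 1
[col 4] KQZ: children KQ:{C,T}, Z:{A} ∪→ {A,C,T}; cost 1
[col 4] AJKQRZ: children AJR:{A,G,T}, KQZ:{A,C,T} ∩→ {A,T}; cost 0
[col 5] AJ: children A:{G}, J:{C} ∪→ {C,G}; cost 1
[col 5] AJR: children AJ:{C,G}, R:{C} ∩→ {C}; cost 0
[col 5] KQ: children K:{A}, Q:{A} ∩→ {A}; cost 0
[col 5] KQZ: children KQ:{A}, Z:{T} ∪→ {A,T}; cost 1
[col 5] AJKQRZ: children AJR:{C}, KQZ:{A,T} ∪→ {A,C,T}; cost 1
[col 6] AJ: children A:{G}, J:{A} ∪→ {A,G}; cost 1
[col 6] AJR: children AJ:{A,G}, R:{C} ∪→ {A,C,G}; cost 1
[col 6] KQ: children K:{C}, Q:{G} ∪→ {C,G}; cost 1
[col 6] KQZ: children KQ:{C,G}, Z:{G} ∩→ {G}; cost 0
[col 6] AJKQRZ: children AJR:{A,C,G}, KQZ:{G} ∩→ {G}; cost 0
[col 7] AJ: children A:{C}, J:{C} ∩→ {C}; cost 0
[col 7] AJR: children AJ:{C}, R:{C} ∩→ {C}; cost 0
[col 7] KQ: children K:{T}, Q:{A} ∪→ {A,T}; cost 1
[col 7] KQZ: children KQ:{A,T}, Z:{A} ∩→ {A}; cost 0
[col 7] AJKQRZ: children AJR:{C}, KQZ:{A} ∪→ {A,C}; cost 1
per-site changes: [3, 2, 3, 3, 4, 3, 3, 2]; total = 23

23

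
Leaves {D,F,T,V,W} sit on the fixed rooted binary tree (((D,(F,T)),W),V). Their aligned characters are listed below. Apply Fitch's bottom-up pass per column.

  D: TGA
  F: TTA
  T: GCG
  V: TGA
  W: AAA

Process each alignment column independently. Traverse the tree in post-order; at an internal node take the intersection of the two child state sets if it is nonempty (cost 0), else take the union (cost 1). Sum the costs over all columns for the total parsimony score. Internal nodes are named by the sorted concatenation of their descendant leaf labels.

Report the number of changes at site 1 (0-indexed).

3

[col 0] FT: children F:{T}, T:{G} ∪→ {G,T}; cost 1
[col 0] DFT: children D:{T}, FT:{G,T} ∩→ {T}; cost 0
[col 0] DFTW: children DFT:{T}, W:{A} ∪→ {A,T}; cost 1
[col 0] DFTVW: children DFTW:{A,T}, V:{T} ∩→ {T}; cost 0
[col 1] FT: children F:{T}, T:{C} ∪→ {C,T}; cost 1
[col 1] DFT: children D:{G}, FT:{C,T} ∪→ {C,G,T}; cost 1
[col 1] DFTW: children DFT:{C,G,T}, W:{A} ∪→ {A,C,G,T}; cost 1
[col 1] DFTVW: children DFTW:{A,C,G,T}, V:{G} ∩→ {G}; cost 0
[col 2] FT: children F:{A}, T:{G} ∪→ {A,G}; cost 1
[col 2] DFT: children D:{A}, FT:{A,G} ∩→ {A}; cost 0
[col 2] DFTW: children DFT:{A}, W:{A} ∩→ {A}; cost 0
[col 2] DFTVW: children DFTW:{A}, V:{A} ∩→ {A}; cost 0
per-site changes: [2, 3, 1]; total = 6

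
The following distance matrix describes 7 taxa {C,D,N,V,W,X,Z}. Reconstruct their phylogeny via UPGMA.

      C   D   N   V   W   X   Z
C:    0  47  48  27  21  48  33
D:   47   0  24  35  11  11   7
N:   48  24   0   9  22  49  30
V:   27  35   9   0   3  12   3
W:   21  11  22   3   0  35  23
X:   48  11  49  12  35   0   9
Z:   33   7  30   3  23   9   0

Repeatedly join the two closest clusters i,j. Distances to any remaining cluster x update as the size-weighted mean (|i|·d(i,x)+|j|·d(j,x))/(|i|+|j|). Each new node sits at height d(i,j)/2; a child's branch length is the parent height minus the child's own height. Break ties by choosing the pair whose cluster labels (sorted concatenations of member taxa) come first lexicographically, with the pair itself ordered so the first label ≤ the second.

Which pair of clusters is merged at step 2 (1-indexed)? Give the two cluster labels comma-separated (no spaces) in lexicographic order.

D,Z

step 1: merge (V,W) at d=3; branch lengths V→3/2, W→3/2; new cluster VW
  updated: d(C,VW)=24, d(D,VW)=23, d(N,VW)=31/2, d(VW,X)=47/2, d(VW,Z)=13
step 2: merge (D,Z) at d=7; branch lengths D→7/2, Z→7/2; new cluster DZ
  updated: d(C,DZ)=40, d(DZ,N)=27, d(DZ,VW)=18, d(DZ,X)=10
step 3: merge (DZ,X) at d=10; branch lengths DZ→3/2, X→5; new cluster DXZ
  updated: d(C,DXZ)=128/3, d(DXZ,N)=103/3, d(DXZ,VW)=119/6
step 4: merge (N,VW) at d=31/2; branch lengths N→31/4, VW→25/4; new cluster NVW
  updated: d(C,NVW)=32, d(DXZ,NVW)=74/3
step 5: merge (DXZ,NVW) at d=74/3; branch lengths DXZ→22/3, NVW→55/12; new cluster DNVWXZ
  updated: d(C,DNVWXZ)=112/3
step 6: merge (C,DNVWXZ) at d=112/3; branch lengths C→56/3, DNVWXZ→19/3; new cluster CDNVWXZ
final tree: (C:56/3,(((D:7/2,Z:7/2):3/2,X:5):22/3,(N:31/4,(V:3/2,W:3/2):25/4):55/12):19/3)
total length: 809/12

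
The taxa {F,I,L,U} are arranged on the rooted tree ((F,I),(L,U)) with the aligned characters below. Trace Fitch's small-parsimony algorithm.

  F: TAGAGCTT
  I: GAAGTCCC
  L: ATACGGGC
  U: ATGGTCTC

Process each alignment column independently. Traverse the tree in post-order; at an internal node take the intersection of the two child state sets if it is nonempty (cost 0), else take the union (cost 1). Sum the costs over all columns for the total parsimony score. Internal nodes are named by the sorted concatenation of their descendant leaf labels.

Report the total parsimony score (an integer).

FI@0: {T} ∪ {G} = {G,T} (union, +1)
LU@0: {A} ∩ {A} = {A} (intersection, +0)
FILU@0: {G,T} ∪ {A} = {A,G,T} (union, +1)
FI@1: {A} ∩ {A} = {A} (intersection, +0)
LU@1: {T} ∩ {T} = {T} (intersection, +0)
FILU@1: {A} ∪ {T} = {A,T} (union, +1)
FI@2: {G} ∪ {A} = {A,G} (union, +1)
LU@2: {A} ∪ {G} = {A,G} (union, +1)
FILU@2: {A,G} ∩ {A,G} = {A,G} (intersection, +0)
FI@3: {A} ∪ {G} = {A,G} (union, +1)
LU@3: {C} ∪ {G} = {C,G} (union, +1)
FILU@3: {A,G} ∩ {C,G} = {G} (intersection, +0)
FI@4: {G} ∪ {T} = {G,T} (union, +1)
LU@4: {G} ∪ {T} = {G,T} (union, +1)
FILU@4: {G,T} ∩ {G,T} = {G,T} (intersection, +0)
FI@5: {C} ∩ {C} = {C} (intersection, +0)
LU@5: {G} ∪ {C} = {C,G} (union, +1)
FILU@5: {C} ∩ {C,G} = {C} (intersection, +0)
FI@6: {T} ∪ {C} = {C,T} (union, +1)
LU@6: {G} ∪ {T} = {G,T} (union, +1)
FILU@6: {C,T} ∩ {G,T} = {T} (intersection, +0)
FI@7: {T} ∪ {C} = {C,T} (union, +1)
LU@7: {C} ∩ {C} = {C} (intersection, +0)
FILU@7: {C,T} ∩ {C} = {C} (intersection, +0)
per-site changes: [2, 1, 2, 2, 2, 1, 2, 1]; total = 13

13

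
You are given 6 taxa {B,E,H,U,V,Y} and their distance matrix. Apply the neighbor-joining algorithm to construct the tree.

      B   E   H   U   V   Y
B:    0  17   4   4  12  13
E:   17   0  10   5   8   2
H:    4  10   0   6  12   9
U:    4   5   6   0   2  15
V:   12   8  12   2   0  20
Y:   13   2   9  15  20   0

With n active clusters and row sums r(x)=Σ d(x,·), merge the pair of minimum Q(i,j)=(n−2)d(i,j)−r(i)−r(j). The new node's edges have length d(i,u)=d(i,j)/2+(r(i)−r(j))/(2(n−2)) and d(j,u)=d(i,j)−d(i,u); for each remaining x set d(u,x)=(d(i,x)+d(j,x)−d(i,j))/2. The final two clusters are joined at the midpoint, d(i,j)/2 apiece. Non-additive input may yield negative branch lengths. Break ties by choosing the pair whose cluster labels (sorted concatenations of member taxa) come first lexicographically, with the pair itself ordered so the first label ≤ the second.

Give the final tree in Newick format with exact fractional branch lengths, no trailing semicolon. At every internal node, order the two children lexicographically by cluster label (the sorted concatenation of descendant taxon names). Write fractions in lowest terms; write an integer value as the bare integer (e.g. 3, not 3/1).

1. join E+Y (d=2, Q=-93) ⇒ EY; edges |E|=-9/8, |Y|=25/8
  updated: d(B,EY)=14, d(EY,H)=17/2, d(EY,U)=9, d(EY,V)=13
2. join U+V (d=2, Q=-54) ⇒ UV; edges |U|=-2, |V|=4
  updated: d(B,UV)=7, d(EY,UV)=10, d(H,UV)=8
3. join B+H (d=4, Q=-75/2) ⇒ BH; edges |B|=25/8, |H|=7/8
  updated: d(BH,EY)=37/4, d(BH,UV)=11/2
4. join BH+EY (d=37/4, Q=-99/4) ⇒ BEHY; edges |BH|=19/8, |EY|=55/8
  updated: d(BEHY,UV)=25/8
5. join BEHY+UV (d=25/8) ⇒ BEHUVY; edges |BEHY|=25/16, |UV|=25/16
final tree: (((B:25/8,H:7/8):19/8,(E:-9/8,Y:25/8):55/8):25/16,(U:-2,V:4):25/16)
total length: 163/8

(((B:25/8,H:7/8):19/8,(E:-9/8,Y:25/8):55/8):25/16,(U:-2,V:4):25/16)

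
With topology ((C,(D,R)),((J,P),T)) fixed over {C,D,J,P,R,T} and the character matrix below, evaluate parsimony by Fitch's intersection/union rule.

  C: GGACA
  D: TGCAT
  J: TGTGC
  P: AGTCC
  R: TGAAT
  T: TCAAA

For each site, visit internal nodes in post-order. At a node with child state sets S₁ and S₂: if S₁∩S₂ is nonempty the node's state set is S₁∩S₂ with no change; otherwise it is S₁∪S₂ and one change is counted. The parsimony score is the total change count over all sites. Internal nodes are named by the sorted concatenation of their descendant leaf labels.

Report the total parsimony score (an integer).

10

site 0, node DR: D={T} ∩ R={T} → {T} (+0)
site 0, node CDR: C={G} ∪ DR={T} → {G,T} (+1)
site 0, node JP: J={T} ∪ P={A} → {A,T} (+1)
site 0, node JPT: JP={A,T} ∩ T={T} → {T} (+0)
site 0, node CDJPRT: CDR={G,T} ∩ JPT={T} → {T} (+0)
site 1, node DR: D={G} ∩ R={G} → {G} (+0)
site 1, node CDR: C={G} ∩ DR={G} → {G} (+0)
site 1, node JP: J={G} ∩ P={G} → {G} (+0)
site 1, node JPT: JP={G} ∪ T={C} → {C,G} (+1)
site 1, node CDJPRT: CDR={G} ∩ JPT={C,G} → {G} (+0)
site 2, node DR: D={C} ∪ R={A} → {A,C} (+1)
site 2, node CDR: C={A} ∩ DR={A,C} → {A} (+0)
site 2, node JP: J={T} ∩ P={T} → {T} (+0)
site 2, node JPT: JP={T} ∪ T={A} → {A,T} (+1)
site 2, node CDJPRT: CDR={A} ∩ JPT={A,T} → {A} (+0)
site 3, node DR: D={A} ∩ R={A} → {A} (+0)
site 3, node CDR: C={C} ∪ DR={A} → {A,C} (+1)
site 3, node JP: J={G} ∪ P={C} → {C,G} (+1)
site 3, node JPT: JP={C,G} ∪ T={A} → {A,C,G} (+1)
site 3, node CDJPRT: CDR={A,C} ∩ JPT={A,C,G} → {A,C} (+0)
site 4, node DR: D={T} ∩ R={T} → {T} (+0)
site 4, node CDR: C={A} ∪ DR={T} → {A,T} (+1)
site 4, node JP: J={C} ∩ P={C} → {C} (+0)
site 4, node JPT: JP={C} ∪ T={A} → {A,C} (+1)
site 4, node CDJPRT: CDR={A,T} ∩ JPT={A,C} → {A} (+0)
per-site changes: [2, 1, 2, 3, 2]; total = 10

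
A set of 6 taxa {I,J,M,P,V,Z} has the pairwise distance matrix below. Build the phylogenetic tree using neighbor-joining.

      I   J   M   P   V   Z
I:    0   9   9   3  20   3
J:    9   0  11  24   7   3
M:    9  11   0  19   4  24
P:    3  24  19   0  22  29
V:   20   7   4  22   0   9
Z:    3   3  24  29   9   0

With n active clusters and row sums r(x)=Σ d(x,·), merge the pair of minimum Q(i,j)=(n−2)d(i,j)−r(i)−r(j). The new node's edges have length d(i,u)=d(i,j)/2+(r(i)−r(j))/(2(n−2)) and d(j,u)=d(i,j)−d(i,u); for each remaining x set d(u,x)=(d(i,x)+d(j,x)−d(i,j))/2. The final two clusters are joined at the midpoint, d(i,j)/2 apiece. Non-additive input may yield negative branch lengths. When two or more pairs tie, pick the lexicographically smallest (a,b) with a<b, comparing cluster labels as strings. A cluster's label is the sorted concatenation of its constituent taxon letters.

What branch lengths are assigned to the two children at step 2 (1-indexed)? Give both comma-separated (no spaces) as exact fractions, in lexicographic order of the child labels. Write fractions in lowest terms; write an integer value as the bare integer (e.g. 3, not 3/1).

4,0

iteration 1: select I,P (d=3, Q=-129); attach at lengths (-41/8, 65/8); label the merged cluster IP
  updated: d(IP,J)=15, d(IP,M)=25/2, d(IP,V)=39/2, d(IP,Z)=29/2
iteration 2: select M,V (d=4, Q=-79); attach at lengths (4, 0); label the merged cluster MV
  updated: d(IP,MV)=14, d(J,MV)=7, d(MV,Z)=29/2
iteration 3: select IP,MV (d=14, Q=-51); attach at lengths (9, 5); label the merged cluster IMPV
  updated: d(IMPV,J)=4, d(IMPV,Z)=15/2
iteration 4: select IMPV,J (d=4, Q=-29/2); attach at lengths (17/4, -1/4); label the merged cluster IJMPV
  updated: d(IJMPV,Z)=13/4
iteration 5: select IJMPV,Z (d=13/4); attach at lengths (13/8, 13/8); label the merged cluster IJMPVZ
final tree: ((((I:-41/8,P:65/8):9,(M:4,V:0):5):17/4,J:-1/4):13/8,Z:13/8)
total length: 113/4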